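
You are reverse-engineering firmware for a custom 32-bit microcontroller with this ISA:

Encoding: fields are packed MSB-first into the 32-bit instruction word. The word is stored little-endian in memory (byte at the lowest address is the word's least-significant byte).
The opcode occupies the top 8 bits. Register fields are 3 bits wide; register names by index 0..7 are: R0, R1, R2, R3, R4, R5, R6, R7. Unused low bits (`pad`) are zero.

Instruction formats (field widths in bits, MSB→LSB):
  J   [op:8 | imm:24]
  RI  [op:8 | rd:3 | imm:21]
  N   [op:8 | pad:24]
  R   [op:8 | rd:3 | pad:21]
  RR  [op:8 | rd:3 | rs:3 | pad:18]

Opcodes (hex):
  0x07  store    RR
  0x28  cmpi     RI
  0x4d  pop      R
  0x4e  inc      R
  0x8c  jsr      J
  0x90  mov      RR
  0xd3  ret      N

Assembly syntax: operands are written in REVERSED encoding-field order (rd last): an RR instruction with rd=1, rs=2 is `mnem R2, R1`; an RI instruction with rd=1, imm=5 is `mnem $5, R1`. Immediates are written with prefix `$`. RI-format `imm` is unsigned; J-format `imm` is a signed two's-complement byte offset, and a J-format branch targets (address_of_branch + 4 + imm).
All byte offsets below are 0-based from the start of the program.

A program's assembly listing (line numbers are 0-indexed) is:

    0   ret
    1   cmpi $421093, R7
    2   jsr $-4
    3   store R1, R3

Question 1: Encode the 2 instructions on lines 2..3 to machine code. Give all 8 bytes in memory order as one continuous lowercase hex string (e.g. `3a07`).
fcffff8c00006407

2. jsr fields op=0x8c:8|imm=-4:24 → word 8cfffffch → fc ff ff 8c
3. store fields op=0x7:8|rd=3:3|rs=1:3|pad=0:18 → word 07640000h → 00 00 64 07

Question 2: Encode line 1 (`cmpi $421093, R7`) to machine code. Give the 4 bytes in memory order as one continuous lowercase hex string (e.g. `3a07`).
e56ce628

1. cmpi fields op=0x28:8|rd=7:3|imm=421093:21 → word 28e66ce5h → e5 6c e6 28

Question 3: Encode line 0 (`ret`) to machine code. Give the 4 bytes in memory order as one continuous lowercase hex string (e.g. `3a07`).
L0: ret op=0xd3:8|pad=0:24 ⇒ 0xd3000000 ⇒ little 00 00 00 d3

000000d3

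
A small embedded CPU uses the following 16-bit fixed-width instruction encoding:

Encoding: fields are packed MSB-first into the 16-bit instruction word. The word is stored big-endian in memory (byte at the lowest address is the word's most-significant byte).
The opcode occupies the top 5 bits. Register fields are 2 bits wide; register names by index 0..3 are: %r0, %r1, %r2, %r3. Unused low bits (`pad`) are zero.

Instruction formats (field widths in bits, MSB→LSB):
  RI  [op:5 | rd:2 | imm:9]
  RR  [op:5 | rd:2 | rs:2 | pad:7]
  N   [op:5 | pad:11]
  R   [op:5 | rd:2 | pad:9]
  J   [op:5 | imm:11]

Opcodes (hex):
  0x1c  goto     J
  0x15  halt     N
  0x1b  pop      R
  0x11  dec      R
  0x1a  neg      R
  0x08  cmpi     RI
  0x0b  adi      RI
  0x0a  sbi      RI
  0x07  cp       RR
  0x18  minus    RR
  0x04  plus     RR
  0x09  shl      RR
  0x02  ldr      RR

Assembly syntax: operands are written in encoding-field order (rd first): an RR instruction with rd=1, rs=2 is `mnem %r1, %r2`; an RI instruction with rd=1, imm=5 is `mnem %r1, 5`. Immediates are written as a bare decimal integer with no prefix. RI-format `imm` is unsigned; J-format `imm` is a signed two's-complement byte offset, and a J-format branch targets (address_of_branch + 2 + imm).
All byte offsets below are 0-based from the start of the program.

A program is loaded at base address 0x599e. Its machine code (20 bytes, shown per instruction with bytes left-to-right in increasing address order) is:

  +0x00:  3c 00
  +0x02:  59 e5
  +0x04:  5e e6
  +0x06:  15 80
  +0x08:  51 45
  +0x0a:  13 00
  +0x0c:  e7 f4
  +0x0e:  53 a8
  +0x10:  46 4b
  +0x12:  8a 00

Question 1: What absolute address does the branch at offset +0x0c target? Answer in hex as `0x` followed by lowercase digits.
[0c] e7 f4 → 0xe7f4
  top 5b → 0x1c → goto [J]
  [10:0] imm=2036 (s11→-12) = -12
  target = base 0x599e + off 0x0c + 2 + imm -12 = 0x59a0

0x59a0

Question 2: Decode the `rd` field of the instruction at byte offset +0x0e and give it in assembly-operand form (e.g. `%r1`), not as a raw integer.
+0x0e: 53 a8 ⇒ word 0x53a8 (big)
  opcode bits[15:11]=0xa: sbi/RI
  rd@[10:9]=0x1 ⇒ %r1
  imm@[8:0]=0x1a8 ⇒ 424

%r1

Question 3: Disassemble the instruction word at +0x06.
[06] 15 80 → 0x1580
  opcode bits[15:11]=0x2: ldr/RR
  [10:9] rd=2 = %r2
  [8:7] rs=3 = %r3

ldr %r2, %r3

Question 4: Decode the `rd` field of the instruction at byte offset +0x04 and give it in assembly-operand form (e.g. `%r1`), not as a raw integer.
%r3

[04] 5e e6 → 0x5ee6
  op=0x5ee6>>11=0xb ⇒ adi (RI)
  rd: (w>>9)&0x3=0x3 → %r3
  imm: (w>>0)&0x1ff=0xe6 → 230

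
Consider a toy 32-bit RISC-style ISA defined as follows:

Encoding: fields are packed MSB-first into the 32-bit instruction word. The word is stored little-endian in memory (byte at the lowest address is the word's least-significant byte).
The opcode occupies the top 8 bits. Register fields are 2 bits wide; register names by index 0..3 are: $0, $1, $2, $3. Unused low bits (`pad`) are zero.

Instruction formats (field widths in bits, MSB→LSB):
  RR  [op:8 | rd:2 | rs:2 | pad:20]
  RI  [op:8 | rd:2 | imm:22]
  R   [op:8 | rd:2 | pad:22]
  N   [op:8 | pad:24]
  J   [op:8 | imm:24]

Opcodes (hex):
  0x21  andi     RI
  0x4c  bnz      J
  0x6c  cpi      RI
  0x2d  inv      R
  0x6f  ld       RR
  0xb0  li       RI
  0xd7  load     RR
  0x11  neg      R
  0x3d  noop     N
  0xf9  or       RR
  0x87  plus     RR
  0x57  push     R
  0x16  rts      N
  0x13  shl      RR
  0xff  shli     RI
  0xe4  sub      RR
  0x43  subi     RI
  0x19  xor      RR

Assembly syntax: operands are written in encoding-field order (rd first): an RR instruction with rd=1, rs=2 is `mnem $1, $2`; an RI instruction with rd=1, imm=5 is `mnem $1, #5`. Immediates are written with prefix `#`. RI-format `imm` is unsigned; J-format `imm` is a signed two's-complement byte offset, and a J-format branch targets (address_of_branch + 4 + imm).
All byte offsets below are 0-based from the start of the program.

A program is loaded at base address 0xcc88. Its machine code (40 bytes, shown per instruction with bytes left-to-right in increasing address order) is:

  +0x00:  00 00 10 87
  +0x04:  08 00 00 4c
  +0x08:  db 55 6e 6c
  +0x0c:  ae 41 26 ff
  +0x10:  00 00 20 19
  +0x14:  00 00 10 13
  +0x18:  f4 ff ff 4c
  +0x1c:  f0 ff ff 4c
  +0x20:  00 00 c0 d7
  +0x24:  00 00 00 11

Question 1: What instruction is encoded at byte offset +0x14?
+0x14: 00 00 10 13 ⇒ word 0x13100000 (little)
  top 8b → 0x13 → shl [RR]
  rd@[23:22]=0x0 ⇒ $0
  rs@[21:20]=0x1 ⇒ $1

shl $0, $1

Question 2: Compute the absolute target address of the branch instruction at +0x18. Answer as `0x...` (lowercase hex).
+0x18: f4 ff ff 4c ⇒ word 0x4cfffff4 (little)
  top 8b → 0x4c → bnz [J]
  imm@[23:0]=0xfffff4 (s24→-12) ⇒ #-12
  target = base 0xcc88 + off 0x18 + 4 + imm -12 = 0xcc98

0xcc98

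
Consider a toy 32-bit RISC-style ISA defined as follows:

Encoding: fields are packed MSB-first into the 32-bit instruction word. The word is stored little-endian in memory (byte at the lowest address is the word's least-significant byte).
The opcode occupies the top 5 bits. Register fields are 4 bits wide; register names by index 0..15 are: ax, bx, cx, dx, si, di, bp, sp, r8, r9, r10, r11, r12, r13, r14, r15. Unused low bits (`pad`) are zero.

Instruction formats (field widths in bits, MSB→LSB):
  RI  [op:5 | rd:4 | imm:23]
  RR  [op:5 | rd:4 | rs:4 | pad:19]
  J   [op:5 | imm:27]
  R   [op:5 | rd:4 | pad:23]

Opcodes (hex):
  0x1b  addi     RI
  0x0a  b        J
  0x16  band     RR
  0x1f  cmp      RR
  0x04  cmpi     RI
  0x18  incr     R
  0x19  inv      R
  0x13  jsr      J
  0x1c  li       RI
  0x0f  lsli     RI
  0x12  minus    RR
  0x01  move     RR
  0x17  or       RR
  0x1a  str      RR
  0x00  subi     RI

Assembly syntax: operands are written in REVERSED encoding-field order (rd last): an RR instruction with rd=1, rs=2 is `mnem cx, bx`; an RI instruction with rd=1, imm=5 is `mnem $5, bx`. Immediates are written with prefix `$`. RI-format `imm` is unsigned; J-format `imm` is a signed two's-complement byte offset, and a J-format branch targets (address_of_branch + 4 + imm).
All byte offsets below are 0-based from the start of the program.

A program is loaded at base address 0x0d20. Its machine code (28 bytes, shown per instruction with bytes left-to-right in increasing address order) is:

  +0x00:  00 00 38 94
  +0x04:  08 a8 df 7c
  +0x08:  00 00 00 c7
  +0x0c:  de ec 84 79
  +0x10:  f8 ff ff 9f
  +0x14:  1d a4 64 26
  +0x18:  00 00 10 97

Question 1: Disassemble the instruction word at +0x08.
+0x08: 00 00 00 c7 ⇒ word 0xc7000000 (little)
  op=0xc7000000>>27=0x18 ⇒ incr (R)
  [26:23] rd=14 = r14

incr r14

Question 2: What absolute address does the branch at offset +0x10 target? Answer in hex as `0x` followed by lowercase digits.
off 0x10: read f8 ff ff 9f as little → 0x9ffffff8
  top 5b → 0x13 → jsr [J]
  imm: (w>>0)&0x7ffffff=0x7fffff8 (s27→-8) → $-8
  target = base 0x0d20 + off 0x10 + 4 + imm -8 = 0x0d2c

0x0d2c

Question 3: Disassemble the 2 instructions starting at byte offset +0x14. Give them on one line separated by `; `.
[14] 1d a4 64 26 → 0x2664a41d
  top 5b → 0x4 → cmpi [RI]
  rd: (w>>23)&0xf=0xc → r12
  imm: (w>>0)&0x7fffff=0x64a41d → $6595613
[18] 00 00 10 97 → 0x97100000
  top 5b → 0x12 → minus [RR]
  rd: (w>>23)&0xf=0xe → r14
  rs: (w>>19)&0xf=0x2 → cx

cmpi $6595613, r12; minus cx, r14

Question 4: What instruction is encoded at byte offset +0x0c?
[0c] de ec 84 79 → 0x7984ecde
  op=0x7984ecde>>27=0xf ⇒ lsli (RI)
  rd: (w>>23)&0xf=0x3 → dx
  imm: (w>>0)&0x7fffff=0x4ecde → $322782

lsli $322782, dx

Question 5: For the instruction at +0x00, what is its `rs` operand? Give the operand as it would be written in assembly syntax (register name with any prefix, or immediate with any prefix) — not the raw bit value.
+0x00: 00 00 38 94 ⇒ word 0x94380000 (little)
  opcode bits[31:27]=0x12: minus/RR
  [26:23] rd=8 = r8
  [22:19] rs=7 = sp

sp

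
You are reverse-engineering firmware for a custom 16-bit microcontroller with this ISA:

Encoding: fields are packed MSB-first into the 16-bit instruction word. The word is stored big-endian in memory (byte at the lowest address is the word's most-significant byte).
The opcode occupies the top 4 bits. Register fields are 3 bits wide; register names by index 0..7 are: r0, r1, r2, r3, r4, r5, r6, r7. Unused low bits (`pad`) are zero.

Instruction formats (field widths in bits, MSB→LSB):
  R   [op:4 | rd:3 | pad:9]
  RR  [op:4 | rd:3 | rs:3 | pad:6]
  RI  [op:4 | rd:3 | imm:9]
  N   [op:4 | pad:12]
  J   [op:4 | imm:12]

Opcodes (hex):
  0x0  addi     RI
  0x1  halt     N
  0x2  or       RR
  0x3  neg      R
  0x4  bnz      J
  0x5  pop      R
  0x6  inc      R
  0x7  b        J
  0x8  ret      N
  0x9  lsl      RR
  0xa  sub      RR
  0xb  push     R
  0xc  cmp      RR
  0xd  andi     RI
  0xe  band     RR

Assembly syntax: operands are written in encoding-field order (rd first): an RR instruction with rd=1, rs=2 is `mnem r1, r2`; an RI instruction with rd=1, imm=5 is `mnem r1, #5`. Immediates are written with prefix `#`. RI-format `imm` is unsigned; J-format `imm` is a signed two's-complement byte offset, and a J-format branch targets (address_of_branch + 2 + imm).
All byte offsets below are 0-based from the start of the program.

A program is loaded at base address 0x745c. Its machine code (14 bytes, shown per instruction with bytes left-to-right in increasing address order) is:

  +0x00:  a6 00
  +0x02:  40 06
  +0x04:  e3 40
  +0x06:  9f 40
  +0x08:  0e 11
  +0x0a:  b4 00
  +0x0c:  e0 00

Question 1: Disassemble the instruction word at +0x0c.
band r0, r0

[0c] e0 00 → 0xe000
  op=0xe000>>12=0xe ⇒ band (RR)
  rd@[11:9]=0x0 ⇒ r0
  rs@[8:6]=0x0 ⇒ r0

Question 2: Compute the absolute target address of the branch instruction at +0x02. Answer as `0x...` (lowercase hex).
0x7466

+0x02: 40 06 ⇒ word 0x4006 (big)
  top 4b → 0x4 → bnz [J]
  imm@[11:0]=0x6 ⇒ #6
  target = base 0x745c + off 0x02 + 2 + imm 6 = 0x7466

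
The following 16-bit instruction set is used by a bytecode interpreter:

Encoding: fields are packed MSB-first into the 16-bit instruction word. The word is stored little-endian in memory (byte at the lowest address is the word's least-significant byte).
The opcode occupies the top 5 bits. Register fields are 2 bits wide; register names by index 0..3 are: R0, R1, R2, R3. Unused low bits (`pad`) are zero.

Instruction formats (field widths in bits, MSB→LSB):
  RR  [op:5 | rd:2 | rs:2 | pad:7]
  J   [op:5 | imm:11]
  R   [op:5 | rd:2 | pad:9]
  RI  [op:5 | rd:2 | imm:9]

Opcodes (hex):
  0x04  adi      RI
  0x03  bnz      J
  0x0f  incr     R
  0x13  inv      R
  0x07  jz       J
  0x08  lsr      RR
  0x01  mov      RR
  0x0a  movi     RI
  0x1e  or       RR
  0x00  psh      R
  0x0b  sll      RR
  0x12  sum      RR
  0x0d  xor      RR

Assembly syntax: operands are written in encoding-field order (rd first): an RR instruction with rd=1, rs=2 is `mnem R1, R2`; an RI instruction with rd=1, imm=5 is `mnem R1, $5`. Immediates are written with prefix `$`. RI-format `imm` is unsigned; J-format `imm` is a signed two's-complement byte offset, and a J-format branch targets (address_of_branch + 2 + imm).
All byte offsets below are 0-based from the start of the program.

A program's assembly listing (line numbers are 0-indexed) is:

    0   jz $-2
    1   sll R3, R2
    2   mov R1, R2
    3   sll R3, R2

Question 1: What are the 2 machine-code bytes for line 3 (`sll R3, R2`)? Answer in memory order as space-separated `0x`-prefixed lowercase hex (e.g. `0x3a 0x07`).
0x00 0x5f

L3: sll op=0xb:5|rd=3:2|rs=2:2|pad=0:7 ⇒ 0x5f00 ⇒ little 00 5f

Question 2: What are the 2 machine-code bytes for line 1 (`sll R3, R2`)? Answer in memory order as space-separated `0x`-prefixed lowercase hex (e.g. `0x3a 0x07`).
0x00 0x5f

L1: sll op=0xb:5|rd=3:2|rs=2:2|pad=0:7 ⇒ 0x5f00 ⇒ little 00 5f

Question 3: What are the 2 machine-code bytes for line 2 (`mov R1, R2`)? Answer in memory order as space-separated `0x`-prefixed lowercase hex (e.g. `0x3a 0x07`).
line 2 (mov): pack op=0x1:5|rd=1:2|rs=2:2|pad=0:7 = 0x0b00; little→ 00 0b

0x00 0x0b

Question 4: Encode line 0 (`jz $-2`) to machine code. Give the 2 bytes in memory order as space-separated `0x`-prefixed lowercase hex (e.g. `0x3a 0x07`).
line 0 (jz): pack op=0x7:5|imm=-2:11 = 0x3ffe; little→ fe 3f

0xfe 0x3f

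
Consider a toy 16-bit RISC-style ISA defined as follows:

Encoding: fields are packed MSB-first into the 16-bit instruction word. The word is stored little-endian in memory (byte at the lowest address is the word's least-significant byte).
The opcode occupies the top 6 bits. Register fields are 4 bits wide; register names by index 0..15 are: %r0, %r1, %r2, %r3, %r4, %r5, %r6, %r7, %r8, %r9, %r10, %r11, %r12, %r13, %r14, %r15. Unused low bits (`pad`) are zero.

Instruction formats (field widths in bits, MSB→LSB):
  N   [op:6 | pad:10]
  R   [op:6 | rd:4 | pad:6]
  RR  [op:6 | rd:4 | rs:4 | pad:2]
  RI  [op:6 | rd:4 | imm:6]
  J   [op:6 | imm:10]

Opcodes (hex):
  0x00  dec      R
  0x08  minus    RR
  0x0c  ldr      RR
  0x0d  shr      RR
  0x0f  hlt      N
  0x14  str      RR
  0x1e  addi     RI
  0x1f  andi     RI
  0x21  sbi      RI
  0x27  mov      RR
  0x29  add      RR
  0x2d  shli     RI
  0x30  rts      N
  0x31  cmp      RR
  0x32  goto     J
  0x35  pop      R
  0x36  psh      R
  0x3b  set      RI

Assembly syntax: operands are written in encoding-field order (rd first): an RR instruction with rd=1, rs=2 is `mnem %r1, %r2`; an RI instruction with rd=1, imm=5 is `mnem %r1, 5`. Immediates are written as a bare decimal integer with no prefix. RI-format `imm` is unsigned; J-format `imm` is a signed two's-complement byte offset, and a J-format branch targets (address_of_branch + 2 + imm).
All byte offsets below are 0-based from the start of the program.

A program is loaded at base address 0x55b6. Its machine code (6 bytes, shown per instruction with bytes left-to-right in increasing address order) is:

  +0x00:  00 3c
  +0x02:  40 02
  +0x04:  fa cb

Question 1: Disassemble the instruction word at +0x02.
@+02  little-endian(40 02) = 0x0240
  opcode bits[15:10]=0x0: dec/R
  rd@[9:6]=0x9 ⇒ %r9

dec %r9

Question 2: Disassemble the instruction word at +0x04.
+0x04: fa cb ⇒ word 0xcbfa (little)
  op=0xcbfa>>10=0x32 ⇒ goto (J)
  imm@[9:0]=0x3fa (s10→-6) ⇒ -6

goto -6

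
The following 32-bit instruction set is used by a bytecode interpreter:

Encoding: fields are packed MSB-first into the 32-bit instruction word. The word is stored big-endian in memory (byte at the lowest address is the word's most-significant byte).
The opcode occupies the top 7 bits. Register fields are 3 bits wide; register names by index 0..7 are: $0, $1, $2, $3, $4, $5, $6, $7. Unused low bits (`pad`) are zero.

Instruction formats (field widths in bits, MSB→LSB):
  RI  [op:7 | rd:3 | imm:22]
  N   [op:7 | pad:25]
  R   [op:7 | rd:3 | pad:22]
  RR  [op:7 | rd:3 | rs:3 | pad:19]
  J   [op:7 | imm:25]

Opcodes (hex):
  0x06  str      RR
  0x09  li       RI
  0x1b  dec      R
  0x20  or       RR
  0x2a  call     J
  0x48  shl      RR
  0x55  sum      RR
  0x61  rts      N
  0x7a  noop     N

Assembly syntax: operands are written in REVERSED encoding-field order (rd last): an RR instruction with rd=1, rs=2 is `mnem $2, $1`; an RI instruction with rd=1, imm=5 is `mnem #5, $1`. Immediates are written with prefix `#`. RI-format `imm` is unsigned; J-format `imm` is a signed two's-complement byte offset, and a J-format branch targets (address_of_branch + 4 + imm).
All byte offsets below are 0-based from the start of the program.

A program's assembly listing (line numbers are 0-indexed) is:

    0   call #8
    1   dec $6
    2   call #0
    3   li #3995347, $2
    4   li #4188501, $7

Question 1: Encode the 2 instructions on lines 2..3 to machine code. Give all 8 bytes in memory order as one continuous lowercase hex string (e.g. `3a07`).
line 2 (call): pack op=0x2a:7|imm=0:25 = 0x54000000; big→ 54 00 00 00
line 3 (li): pack op=0x9:7|rd=2:3|imm=3995347:22 = 0x12bcf6d3; big→ 12 bc f6 d3

5400000012bcf6d3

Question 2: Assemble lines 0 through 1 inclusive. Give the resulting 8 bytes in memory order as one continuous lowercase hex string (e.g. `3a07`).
L0: call op=0x2a:7|imm=8:25 ⇒ 0x54000008 ⇒ big 54 00 00 08
L1: dec op=0x1b:7|rd=6:3|pad=0:22 ⇒ 0x37800000 ⇒ big 37 80 00 00

5400000837800000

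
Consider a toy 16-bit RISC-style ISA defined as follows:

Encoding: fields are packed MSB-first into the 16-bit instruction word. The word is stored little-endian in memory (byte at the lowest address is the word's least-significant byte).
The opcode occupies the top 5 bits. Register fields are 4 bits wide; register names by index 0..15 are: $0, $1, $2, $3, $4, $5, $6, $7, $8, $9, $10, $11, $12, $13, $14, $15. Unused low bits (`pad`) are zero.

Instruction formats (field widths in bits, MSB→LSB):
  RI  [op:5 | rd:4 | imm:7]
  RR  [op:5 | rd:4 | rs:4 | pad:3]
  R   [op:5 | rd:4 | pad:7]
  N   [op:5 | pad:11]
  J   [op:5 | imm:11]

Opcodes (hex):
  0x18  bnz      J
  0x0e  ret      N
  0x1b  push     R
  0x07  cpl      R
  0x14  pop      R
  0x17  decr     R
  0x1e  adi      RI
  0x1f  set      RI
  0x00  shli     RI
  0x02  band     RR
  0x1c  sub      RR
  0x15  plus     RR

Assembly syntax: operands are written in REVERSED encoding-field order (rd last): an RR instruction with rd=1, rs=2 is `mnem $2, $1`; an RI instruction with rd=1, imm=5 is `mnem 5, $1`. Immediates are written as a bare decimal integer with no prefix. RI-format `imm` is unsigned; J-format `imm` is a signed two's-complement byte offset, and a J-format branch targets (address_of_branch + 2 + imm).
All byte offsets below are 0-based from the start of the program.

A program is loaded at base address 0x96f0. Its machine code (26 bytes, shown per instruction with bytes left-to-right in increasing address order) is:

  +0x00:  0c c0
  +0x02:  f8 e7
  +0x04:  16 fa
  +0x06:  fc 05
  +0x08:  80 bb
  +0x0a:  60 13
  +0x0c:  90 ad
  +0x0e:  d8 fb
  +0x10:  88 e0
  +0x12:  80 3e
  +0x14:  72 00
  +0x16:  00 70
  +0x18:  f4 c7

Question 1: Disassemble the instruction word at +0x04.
set 22, $4

@+04  little-endian(16 fa) = 0xfa16
  top 5b → 0x1f → set [RI]
  rd: (w>>7)&0xf=0x4 → $4
  imm: (w>>0)&0x7f=0x16 → 22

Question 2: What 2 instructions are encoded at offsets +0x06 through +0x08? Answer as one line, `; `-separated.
@+06  little-endian(fc 05) = 0x05fc
  op=0x05fc>>11=0x0 ⇒ shli (RI)
  [10:7] rd=11 = $11
  [6:0] imm=124 = 124
@+08  little-endian(80 bb) = 0xbb80
  op=0xbb80>>11=0x17 ⇒ decr (R)
  [10:7] rd=7 = $7

shli 124, $11; decr $7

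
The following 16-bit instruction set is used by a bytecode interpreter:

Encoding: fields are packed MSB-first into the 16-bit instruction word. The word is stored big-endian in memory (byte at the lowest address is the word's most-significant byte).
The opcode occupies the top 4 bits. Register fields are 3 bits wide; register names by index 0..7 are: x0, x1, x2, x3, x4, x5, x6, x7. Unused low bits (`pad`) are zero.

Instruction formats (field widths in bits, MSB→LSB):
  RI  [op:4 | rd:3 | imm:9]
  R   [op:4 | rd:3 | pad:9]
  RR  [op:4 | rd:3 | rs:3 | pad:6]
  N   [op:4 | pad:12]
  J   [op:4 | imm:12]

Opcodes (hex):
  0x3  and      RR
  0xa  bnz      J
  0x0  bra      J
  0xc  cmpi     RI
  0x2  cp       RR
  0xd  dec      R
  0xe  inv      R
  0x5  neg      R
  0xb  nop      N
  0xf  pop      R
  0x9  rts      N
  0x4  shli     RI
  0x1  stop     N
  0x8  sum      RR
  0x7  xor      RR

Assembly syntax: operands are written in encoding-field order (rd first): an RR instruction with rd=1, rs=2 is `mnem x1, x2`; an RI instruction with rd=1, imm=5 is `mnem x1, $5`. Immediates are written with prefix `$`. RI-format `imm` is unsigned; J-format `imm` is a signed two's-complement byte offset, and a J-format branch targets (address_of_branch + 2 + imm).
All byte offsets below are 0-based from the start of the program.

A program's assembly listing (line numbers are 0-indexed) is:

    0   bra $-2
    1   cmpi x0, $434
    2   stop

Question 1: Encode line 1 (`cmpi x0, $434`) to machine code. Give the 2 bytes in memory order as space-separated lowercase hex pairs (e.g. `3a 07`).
L1: cmpi op=0xc:4|rd=0:3|imm=434:9 ⇒ 0xc1b2 ⇒ big c1 b2

c1 b2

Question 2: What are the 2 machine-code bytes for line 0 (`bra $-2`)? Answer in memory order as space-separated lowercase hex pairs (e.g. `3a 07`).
line 0 (bra): pack op=0x0:4|imm=-2:12 = 0x0ffe; big→ 0f fe

0f fe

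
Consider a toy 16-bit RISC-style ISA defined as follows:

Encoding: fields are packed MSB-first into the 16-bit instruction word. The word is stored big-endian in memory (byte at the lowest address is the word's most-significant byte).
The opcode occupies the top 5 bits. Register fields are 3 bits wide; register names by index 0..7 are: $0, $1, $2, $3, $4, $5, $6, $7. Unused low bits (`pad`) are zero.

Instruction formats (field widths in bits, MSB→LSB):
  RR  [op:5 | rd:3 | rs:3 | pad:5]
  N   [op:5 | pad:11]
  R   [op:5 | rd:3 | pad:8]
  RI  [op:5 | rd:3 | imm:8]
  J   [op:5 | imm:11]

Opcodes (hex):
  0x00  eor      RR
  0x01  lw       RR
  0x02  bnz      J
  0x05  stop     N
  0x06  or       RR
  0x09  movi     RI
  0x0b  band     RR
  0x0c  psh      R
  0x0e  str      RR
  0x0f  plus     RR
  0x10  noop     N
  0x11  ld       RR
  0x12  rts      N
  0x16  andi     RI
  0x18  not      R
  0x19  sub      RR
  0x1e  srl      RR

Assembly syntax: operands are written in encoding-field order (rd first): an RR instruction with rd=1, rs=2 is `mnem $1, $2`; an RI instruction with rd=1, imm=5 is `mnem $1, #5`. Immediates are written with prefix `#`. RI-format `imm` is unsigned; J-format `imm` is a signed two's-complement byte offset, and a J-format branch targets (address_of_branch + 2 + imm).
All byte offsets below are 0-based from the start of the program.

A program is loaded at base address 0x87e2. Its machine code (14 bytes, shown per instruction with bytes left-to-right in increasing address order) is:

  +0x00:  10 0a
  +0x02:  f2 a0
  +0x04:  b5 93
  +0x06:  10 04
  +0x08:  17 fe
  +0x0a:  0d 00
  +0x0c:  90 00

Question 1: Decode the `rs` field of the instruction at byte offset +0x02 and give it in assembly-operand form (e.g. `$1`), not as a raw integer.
$5

@+02  big-endian(f2 a0) = 0xf2a0
  op=0xf2a0>>11=0x1e ⇒ srl (RR)
  rd: (w>>8)&0x7=0x2 → $2
  rs: (w>>5)&0x7=0x5 → $5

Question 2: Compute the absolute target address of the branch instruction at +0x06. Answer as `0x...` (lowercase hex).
+0x06: 10 04 ⇒ word 0x1004 (big)
  op=0x1004>>11=0x2 ⇒ bnz (J)
  [10:0] imm=4 = #4
  target = base 0x87e2 + off 0x06 + 2 + imm 4 = 0x87ee

0x87ee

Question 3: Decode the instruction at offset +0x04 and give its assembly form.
andi $5, #147

@+04  big-endian(b5 93) = 0xb593
  opcode bits[15:11]=0x16: andi/RI
  rd: (w>>8)&0x7=0x5 → $5
  imm: (w>>0)&0xff=0x93 → #147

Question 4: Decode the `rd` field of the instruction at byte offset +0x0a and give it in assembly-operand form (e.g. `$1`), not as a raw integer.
$5

+0x0a: 0d 00 ⇒ word 0x0d00 (big)
  op=0x0d00>>11=0x1 ⇒ lw (RR)
  [10:8] rd=5 = $5
  [7:5] rs=0 = $0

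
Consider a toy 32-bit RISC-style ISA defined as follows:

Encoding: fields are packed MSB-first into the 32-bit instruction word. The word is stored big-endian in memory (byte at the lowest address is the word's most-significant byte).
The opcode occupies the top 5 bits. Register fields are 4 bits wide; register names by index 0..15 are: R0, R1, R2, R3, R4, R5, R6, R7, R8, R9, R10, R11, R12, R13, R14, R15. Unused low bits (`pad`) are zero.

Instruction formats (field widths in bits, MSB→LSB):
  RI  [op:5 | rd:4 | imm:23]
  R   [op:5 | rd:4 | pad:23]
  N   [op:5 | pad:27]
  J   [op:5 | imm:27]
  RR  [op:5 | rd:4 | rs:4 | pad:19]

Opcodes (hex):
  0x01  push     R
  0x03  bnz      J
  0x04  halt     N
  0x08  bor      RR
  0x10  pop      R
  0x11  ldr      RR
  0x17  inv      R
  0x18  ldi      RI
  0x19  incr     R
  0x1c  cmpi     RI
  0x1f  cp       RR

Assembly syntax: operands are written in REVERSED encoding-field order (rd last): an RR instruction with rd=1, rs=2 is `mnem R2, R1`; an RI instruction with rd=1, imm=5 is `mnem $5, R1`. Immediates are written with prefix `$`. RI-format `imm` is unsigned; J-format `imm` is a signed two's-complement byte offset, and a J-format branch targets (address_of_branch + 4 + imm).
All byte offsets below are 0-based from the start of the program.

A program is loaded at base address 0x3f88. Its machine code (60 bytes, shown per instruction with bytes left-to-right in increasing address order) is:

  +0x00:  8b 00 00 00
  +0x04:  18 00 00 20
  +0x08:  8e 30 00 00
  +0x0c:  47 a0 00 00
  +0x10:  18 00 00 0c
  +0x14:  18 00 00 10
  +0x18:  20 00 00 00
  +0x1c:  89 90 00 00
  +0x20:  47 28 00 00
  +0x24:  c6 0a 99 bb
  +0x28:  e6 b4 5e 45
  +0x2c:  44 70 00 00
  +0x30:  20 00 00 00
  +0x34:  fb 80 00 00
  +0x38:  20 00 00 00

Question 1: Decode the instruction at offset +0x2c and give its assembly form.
[2c] 44 70 00 00 → 0x44700000
  opcode bits[31:27]=0x8: bor/RR
  rd: (w>>23)&0xf=0x8 → R8
  rs: (w>>19)&0xf=0xe → R14

bor R14, R8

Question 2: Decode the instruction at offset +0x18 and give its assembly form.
halt

off 0x18: read 20 00 00 00 as big → 0x20000000
  opcode bits[31:27]=0x4: halt/N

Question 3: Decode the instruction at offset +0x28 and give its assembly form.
cmpi $3432005, R13

@+28  big-endian(e6 b4 5e 45) = 0xe6b45e45
  top 5b → 0x1c → cmpi [RI]
  [26:23] rd=13 = R13
  [22:0] imm=3432005 = $3432005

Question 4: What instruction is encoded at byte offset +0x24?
ldi $694715, R12

[24] c6 0a 99 bb → 0xc60a99bb
  op=0xc60a99bb>>27=0x18 ⇒ ldi (RI)
  rd: (w>>23)&0xf=0xc → R12
  imm: (w>>0)&0x7fffff=0xa99bb → $694715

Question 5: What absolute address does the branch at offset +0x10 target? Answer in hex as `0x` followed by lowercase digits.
[10] 18 00 00 0c → 0x1800000c
  top 5b → 0x3 → bnz [J]
  imm: (w>>0)&0x7ffffff=0xc → $12
  target = base 0x3f88 + off 0x10 + 4 + imm 12 = 0x3fa8

0x3fa8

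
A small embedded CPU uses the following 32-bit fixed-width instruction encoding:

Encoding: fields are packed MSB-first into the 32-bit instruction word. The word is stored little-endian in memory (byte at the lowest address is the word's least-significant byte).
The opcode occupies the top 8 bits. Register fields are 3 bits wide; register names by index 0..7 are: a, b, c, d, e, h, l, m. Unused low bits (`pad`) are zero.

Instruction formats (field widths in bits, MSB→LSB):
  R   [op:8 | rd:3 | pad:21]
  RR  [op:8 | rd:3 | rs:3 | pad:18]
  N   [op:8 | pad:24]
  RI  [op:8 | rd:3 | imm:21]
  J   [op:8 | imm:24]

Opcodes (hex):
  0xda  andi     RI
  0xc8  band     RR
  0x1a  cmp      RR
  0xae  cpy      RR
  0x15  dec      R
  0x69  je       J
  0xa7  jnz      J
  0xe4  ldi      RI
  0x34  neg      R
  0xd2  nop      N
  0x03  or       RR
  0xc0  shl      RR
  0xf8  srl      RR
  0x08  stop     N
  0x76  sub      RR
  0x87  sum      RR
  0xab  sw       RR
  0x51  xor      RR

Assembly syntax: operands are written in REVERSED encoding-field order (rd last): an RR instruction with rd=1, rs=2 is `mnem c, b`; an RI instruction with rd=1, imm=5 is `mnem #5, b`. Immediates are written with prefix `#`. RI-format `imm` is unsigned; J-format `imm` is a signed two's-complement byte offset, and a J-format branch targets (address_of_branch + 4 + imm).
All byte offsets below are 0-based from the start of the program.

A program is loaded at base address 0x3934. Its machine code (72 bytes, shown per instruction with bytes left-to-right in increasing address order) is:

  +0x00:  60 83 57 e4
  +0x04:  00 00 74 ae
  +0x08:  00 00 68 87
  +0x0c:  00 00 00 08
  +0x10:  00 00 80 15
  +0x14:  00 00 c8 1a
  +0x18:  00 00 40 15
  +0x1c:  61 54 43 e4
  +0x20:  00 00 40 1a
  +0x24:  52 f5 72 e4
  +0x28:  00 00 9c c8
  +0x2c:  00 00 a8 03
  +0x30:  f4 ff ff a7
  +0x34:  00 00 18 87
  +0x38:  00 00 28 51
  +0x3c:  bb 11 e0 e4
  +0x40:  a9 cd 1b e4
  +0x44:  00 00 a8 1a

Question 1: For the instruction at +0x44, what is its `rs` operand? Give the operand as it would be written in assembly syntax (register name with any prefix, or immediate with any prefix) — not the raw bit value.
c

@+44  little-endian(00 00 a8 1a) = 0x1aa80000
  op=0x1aa80000>>24=0x1a ⇒ cmp (RR)
  [23:21] rd=5 = h
  [20:18] rs=2 = c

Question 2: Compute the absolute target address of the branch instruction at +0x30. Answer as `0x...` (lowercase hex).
off 0x30: read f4 ff ff a7 as little → 0xa7fffff4
  opcode bits[31:24]=0xa7: jnz/J
  [23:0] imm=16777204 (s24→-12) = #-12
  target = base 0x3934 + off 0x30 + 4 + imm -12 = 0x395c

0x395c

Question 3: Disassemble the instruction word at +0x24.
@+24  little-endian(52 f5 72 e4) = 0xe472f552
  top 8b → 0xe4 → ldi [RI]
  rd@[23:21]=0x3 ⇒ d
  imm@[20:0]=0x12f552 ⇒ #1242450

ldi #1242450, d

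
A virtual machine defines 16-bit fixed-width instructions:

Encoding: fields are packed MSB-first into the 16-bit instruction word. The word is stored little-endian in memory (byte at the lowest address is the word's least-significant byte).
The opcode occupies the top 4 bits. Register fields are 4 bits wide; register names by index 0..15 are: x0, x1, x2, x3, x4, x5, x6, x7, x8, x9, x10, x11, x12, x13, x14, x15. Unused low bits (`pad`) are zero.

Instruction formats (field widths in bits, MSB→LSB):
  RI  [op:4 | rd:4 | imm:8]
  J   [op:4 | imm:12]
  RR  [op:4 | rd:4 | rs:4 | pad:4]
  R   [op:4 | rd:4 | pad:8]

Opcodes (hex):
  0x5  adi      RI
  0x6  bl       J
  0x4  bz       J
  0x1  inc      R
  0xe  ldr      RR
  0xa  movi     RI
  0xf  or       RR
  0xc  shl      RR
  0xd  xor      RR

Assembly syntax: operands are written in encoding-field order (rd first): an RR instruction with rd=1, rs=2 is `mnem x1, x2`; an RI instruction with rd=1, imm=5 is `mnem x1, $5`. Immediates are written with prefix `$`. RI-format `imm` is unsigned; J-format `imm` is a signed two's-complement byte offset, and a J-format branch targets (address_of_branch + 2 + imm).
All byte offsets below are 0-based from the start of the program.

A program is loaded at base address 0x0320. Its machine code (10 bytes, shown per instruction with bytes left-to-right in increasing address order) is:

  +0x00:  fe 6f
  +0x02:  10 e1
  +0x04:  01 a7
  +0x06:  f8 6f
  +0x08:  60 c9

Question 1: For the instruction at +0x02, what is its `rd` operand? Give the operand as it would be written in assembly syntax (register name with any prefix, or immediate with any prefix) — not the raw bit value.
@+02  little-endian(10 e1) = 0xe110
  top 4b → 0xe → ldr [RR]
  rd: (w>>8)&0xf=0x1 → x1
  rs: (w>>4)&0xf=0x1 → x1

x1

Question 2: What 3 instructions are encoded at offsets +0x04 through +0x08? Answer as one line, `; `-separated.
movi x7, $1; bl $-8; shl x9, x6

[04] 01 a7 → 0xa701
  op=0xa701>>12=0xa ⇒ movi (RI)
  rd: (w>>8)&0xf=0x7 → x7
  imm: (w>>0)&0xff=0x1 → $1
[06] f8 6f → 0x6ff8
  op=0x6ff8>>12=0x6 ⇒ bl (J)
  imm: (w>>0)&0xfff=0xff8 (s12→-8) → $-8
[08] 60 c9 → 0xc960
  op=0xc960>>12=0xc ⇒ shl (RR)
  rd: (w>>8)&0xf=0x9 → x9
  rs: (w>>4)&0xf=0x6 → x6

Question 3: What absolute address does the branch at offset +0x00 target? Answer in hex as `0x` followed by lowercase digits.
0x0320

off 0x00: read fe 6f as little → 0x6ffe
  top 4b → 0x6 → bl [J]
  [11:0] imm=4094 (s12→-2) = $-2
  target = base 0x0320 + off 0x00 + 2 + imm -2 = 0x0320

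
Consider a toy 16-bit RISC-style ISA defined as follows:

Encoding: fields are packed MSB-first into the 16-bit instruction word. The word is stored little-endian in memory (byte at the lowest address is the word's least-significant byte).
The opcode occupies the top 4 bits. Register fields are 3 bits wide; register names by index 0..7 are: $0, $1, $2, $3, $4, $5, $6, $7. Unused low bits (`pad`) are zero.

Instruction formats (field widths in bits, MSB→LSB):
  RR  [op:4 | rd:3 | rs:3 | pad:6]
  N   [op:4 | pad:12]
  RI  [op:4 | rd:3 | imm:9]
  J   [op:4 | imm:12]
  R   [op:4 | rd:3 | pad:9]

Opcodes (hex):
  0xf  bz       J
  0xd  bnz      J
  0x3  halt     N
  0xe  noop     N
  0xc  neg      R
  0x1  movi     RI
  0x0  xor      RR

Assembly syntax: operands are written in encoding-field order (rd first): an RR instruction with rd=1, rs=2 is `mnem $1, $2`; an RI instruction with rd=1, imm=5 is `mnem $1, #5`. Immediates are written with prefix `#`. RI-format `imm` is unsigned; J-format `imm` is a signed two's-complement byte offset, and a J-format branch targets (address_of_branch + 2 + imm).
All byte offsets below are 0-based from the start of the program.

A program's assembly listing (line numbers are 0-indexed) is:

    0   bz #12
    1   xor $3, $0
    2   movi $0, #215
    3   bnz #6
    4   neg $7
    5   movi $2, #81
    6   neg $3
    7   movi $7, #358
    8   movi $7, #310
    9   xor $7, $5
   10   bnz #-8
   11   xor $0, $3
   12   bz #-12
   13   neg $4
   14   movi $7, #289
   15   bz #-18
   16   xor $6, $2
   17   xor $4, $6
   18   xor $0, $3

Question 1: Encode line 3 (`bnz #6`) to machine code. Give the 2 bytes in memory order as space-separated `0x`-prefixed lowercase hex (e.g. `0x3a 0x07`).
L3: bnz op=0xd:4|imm=6:12 ⇒ 0xd006 ⇒ little 06 d0

0x06 0xd0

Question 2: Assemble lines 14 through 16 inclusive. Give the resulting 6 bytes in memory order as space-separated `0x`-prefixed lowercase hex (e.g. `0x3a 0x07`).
0x21 0x1f 0xee 0xff 0x80 0x0c

line 14 (movi): pack op=0x1:4|rd=7:3|imm=289:9 = 0x1f21; little→ 21 1f
line 15 (bz): pack op=0xf:4|imm=-18:12 = 0xffee; little→ ee ff
line 16 (xor): pack op=0x0:4|rd=6:3|rs=2:3|pad=0:6 = 0x0c80; little→ 80 0c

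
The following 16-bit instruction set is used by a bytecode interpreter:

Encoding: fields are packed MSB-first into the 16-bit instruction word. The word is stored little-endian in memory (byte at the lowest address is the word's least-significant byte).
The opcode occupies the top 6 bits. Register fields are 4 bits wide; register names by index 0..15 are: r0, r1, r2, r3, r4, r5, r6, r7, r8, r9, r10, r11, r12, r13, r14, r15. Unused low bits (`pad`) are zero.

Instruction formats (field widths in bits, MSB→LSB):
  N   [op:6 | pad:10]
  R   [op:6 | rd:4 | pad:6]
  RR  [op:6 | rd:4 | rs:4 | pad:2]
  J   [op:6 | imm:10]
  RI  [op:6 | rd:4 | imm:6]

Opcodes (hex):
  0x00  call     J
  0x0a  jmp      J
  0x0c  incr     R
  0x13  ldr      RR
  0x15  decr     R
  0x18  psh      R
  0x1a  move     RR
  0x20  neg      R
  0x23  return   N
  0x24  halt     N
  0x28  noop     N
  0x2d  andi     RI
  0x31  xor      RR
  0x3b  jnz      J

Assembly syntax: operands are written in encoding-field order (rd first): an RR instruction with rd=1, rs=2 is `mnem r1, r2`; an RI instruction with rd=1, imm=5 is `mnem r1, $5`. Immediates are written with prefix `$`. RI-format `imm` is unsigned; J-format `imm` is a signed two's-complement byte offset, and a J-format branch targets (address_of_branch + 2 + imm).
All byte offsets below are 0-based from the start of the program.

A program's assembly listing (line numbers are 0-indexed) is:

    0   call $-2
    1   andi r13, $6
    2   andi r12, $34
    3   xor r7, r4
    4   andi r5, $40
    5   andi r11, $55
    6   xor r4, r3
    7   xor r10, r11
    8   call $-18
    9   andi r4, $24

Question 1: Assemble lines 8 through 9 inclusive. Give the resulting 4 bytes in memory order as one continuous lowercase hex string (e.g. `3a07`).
8. call fields op=0x0:6|imm=-18:10 → word 03eeh → ee 03
9. andi fields op=0x2d:6|rd=4:4|imm=24:6 → word b518h → 18 b5

ee0318b5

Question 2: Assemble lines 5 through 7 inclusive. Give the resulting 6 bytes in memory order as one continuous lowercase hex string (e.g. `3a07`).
f7b60cc5acc6

L5: andi op=0x2d:6|rd=11:4|imm=55:6 ⇒ 0xb6f7 ⇒ little f7 b6
L6: xor op=0x31:6|rd=4:4|rs=3:4|pad=0:2 ⇒ 0xc50c ⇒ little 0c c5
L7: xor op=0x31:6|rd=10:4|rs=11:4|pad=0:2 ⇒ 0xc6ac ⇒ little ac c6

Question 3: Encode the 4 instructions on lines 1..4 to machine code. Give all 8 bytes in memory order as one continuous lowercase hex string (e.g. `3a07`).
46b722b7d0c568b5

1. andi fields op=0x2d:6|rd=13:4|imm=6:6 → word b746h → 46 b7
2. andi fields op=0x2d:6|rd=12:4|imm=34:6 → word b722h → 22 b7
3. xor fields op=0x31:6|rd=7:4|rs=4:4|pad=0:2 → word c5d0h → d0 c5
4. andi fields op=0x2d:6|rd=5:4|imm=40:6 → word b568h → 68 b5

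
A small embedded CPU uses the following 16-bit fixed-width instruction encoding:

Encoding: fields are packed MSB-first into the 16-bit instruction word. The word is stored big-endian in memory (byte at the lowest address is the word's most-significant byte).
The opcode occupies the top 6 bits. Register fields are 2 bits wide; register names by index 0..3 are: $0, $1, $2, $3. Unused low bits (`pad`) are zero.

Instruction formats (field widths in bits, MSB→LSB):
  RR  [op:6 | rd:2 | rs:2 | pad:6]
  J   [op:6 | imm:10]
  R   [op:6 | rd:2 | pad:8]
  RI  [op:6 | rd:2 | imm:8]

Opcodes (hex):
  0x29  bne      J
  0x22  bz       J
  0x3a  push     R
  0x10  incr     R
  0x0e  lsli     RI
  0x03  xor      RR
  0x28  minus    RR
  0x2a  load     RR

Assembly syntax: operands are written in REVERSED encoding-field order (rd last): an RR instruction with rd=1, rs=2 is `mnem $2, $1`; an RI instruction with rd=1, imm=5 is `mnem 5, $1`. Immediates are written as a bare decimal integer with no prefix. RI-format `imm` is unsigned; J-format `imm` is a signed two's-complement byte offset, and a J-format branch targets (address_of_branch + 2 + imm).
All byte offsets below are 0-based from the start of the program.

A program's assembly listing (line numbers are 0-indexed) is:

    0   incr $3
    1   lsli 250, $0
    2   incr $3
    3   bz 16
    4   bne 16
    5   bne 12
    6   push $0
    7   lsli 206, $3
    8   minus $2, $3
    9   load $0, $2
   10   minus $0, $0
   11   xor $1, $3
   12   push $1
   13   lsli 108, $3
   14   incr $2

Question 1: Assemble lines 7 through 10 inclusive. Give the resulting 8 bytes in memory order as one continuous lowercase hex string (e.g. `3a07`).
7. lsli fields op=0xe:6|rd=3:2|imm=206:8 → word 3bceh → 3b ce
8. minus fields op=0x28:6|rd=3:2|rs=2:2|pad=0:6 → word a380h → a3 80
9. load fields op=0x2a:6|rd=2:2|rs=0:2|pad=0:6 → word aa00h → aa 00
10. minus fields op=0x28:6|rd=0:2|rs=0:2|pad=0:6 → word a000h → a0 00

3bcea380aa00a000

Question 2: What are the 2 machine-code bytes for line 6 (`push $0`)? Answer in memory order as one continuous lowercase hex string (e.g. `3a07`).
e800

L6: push op=0x3a:6|rd=0:2|pad=0:8 ⇒ 0xe800 ⇒ big e8 00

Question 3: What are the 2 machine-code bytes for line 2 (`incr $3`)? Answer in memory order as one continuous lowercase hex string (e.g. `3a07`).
line 2 (incr): pack op=0x10:6|rd=3:2|pad=0:8 = 0x4300; big→ 43 00

4300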